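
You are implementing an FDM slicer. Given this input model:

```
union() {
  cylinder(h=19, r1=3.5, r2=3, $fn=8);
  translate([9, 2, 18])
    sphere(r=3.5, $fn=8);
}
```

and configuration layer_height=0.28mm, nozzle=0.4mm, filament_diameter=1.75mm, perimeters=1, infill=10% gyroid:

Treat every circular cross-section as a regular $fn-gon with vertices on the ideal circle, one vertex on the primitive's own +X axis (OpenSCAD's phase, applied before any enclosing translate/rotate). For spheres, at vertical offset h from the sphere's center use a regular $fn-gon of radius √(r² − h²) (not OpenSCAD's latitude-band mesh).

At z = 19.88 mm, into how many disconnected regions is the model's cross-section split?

1

At z = 19.88 mm: the cone does not reach this height (z outside [0, 19]); the r=3.5 sphere at (9, 2) contributes a regular 8-gon of circumradius √(3.5²−1.88²) = 2.952; Combining (union): only the r=3.5 sphere at (9, 2) is present, so the union is just that shape — 1 connected region. The result has 1 disconnected region.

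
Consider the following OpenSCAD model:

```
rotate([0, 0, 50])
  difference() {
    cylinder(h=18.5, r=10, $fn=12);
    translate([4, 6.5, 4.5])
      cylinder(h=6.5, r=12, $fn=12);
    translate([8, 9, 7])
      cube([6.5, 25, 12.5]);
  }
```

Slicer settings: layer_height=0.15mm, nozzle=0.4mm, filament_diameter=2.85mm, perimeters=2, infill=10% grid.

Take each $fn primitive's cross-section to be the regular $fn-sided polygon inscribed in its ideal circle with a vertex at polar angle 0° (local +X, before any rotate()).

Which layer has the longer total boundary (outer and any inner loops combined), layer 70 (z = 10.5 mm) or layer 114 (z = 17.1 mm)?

layer 114 (z = 17.1 mm)

Layer 70 (z = 10.5): the r=10 cylinder contributes a regular 12-gon of circumradius 10 (perimeter = 2·12·10.000·sin(180°/12) = 62.12 mm); the r=12 cylinder at (4, 6.5) contributes a regular 12-gon of circumradius 12 (perimeter = 2·12·12.000·sin(180°/12) = 74.54 mm); the 6.5×25 cube at (8, 9) contributes its full rectangle (perimeter 63.00 mm); Subtracting the remaining from the first: starting from the r=10 cylinder, the r=12 cylinder at (4, 6.5) partially overlaps it — only the 199.20 mm² overlap (of its 432.00 mm²) is removed, clipping the outline; the 6.5×25 cube at (8, 9) misses the remaining region (no effect) — boundary = 56.08 mm; (rotated 50° about Z; rotation is an isometry so areas/perimeters/island counts are preserved). So its perimeter = 56.08 mm. Layer 114 (z = 17.1): the r=10 cylinder gives a regular 12-gon of circumradius 10 (constant along its height) (perimeter = 2·12·10.000·sin(180°/12) = 62.12 mm); the cylinder at (4, 6.5) is not intersected at this z (z outside [4.5, 11]); the 6.5×25 cube at (8, 9) contributes its full rectangle (perimeter 63.00 mm); After the difference (first − rest): starting from the r=10 cylinder, the 6.5×25 cube at (8, 9) misses the remaining region (no effect) — boundary = 62.12 mm; (whole slice rotated 50° about Z — lengths, areas and connectivity unchanged). So its perimeter = 62.12 mm. Layer 114 is larger (62.12 vs 56.08 mm).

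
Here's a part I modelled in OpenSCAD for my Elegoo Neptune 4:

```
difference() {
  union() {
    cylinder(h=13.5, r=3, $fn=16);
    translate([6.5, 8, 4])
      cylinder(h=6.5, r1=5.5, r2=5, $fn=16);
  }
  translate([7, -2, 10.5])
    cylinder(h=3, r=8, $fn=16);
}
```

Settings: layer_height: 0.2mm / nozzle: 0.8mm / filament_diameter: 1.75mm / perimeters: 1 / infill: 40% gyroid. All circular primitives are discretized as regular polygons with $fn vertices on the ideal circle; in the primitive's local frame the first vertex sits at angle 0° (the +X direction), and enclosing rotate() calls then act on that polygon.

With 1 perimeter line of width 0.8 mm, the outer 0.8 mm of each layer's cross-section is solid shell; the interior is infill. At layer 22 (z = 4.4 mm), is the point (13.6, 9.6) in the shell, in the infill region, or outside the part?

outside

At z = 4.4 mm: the r=3 cylinder contributes a regular 16-gon of circumradius 3; the cone at (6.5, 8): at t=0.062 of its height the radius interpolates to r₁+(r₂−r₁)t = 5.469, giving a regular 16-gon of that circumradius; Taking the union: the 2 present regions are separate (no shared area or edge), so areas and boundary lengths simply add and each stays a separate island — 2 connected regions; the cylinder at (7, -2) is not intersected at this z (z outside [10.5, 13.5]); Subtracting the remaining from the first: none of the subtracted shapes is present at this height, so the result so far is unchanged — 2 connected regions. Overall, the cross-section has 2 separate islands. The nearest boundary edge runs (11.55, 10.09)→(11.97, 8.00); distance from the point to it = 1.91 mm. The point is not inside any of the regions above, so it lies outside the cross-section (1.91 mm from the nearest boundary).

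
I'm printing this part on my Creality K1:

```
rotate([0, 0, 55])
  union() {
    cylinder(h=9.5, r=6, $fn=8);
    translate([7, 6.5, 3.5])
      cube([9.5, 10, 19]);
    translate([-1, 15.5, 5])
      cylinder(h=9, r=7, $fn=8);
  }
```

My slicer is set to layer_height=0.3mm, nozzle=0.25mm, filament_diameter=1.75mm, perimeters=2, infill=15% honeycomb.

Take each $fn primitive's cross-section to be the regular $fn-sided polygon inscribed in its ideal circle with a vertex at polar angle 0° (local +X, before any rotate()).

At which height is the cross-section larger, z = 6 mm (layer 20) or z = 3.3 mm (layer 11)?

Layer 20 (z = 6): the r=6 cylinder contributes a regular 8-gon of circumradius 6 (area = (8/2)·6.000²·sin(360°/8) = 101.82 mm²); the cube at (7, 6.5) is present — its section is the full 9.5×10 rectangle (area 95.00 mm²); the r=7 cylinder at (-1, 15.5) gives a regular 8-gon of circumradius 7 (constant along its height) (area = (8/2)·7.000²·sin(360°/8) = 138.59 mm²); Merging all regions: the 3 present regions are separate (no shared area or edge), so areas and boundary lengths simply add and each stays a separate island — area = 335.42 mm²; (whole slice rotated 55° about Z — lengths, areas and connectivity unchanged). So its area = 335.42 mm². Layer 11 (z = 3.3): the r=6 cylinder contributes a regular 8-gon of circumradius 6 (area = (8/2)·6.000²·sin(360°/8) = 101.82 mm²); the cube at (7, 6.5) is absent (z outside [3.5, 22.5]); the cylinder at (-1, 15.5) is not intersected at this z (z outside [5, 14]); Merging all regions: only the r=6 cylinder is present, so the union is just that shape — area = 101.82 mm²; (whole slice rotated 55° about Z — lengths, areas and connectivity unchanged). So its area = 101.82 mm². Layer 20 is larger (335.42 vs 101.82 mm²).

layer 20 (z = 6 mm)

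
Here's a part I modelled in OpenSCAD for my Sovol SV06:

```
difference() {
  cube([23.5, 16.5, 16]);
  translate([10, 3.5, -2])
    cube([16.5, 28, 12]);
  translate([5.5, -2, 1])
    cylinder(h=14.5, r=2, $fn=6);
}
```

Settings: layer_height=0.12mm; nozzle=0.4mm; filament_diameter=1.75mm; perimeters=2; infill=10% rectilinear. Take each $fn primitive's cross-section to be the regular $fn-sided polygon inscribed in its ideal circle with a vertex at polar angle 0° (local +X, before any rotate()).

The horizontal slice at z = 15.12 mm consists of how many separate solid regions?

1

At z = 15.12 mm: the cube is present — its section is the full 23.5×16.5 rectangle; the cube at (10, 3.5) is not intersected at this z (z outside [-2, 10]); the cylinder at (5.5, -2): section is a regular 6-gon, circumradius r=2; Taking the first minus the rest: starting from the 23.5×16.5 cube, the r=2 cylinder at (5.5, -2) misses the remaining region (no effect) — 1 connected region. The result has 1 disconnected region.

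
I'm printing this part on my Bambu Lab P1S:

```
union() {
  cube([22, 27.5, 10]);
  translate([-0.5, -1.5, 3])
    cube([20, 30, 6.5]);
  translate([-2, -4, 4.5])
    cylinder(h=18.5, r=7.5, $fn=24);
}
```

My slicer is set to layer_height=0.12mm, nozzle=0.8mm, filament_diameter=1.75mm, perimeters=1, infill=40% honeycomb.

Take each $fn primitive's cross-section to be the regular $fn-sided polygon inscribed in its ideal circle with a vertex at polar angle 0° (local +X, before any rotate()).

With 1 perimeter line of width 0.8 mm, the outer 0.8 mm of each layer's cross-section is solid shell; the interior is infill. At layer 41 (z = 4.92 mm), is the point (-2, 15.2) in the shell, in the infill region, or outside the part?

outside

At z = 4.92 mm: the cube is present — its section is the full 22×27.5 rectangle; the cube at (-0.5, -1.5) (footprint 20×30) is included at this height; the r=7.5 cylinder at (-2, -4) contributes a regular 24-gon of circumradius 7.5; Combining (union): the regions partially overlap (shared area 554.28 mm²), so overlapping operands fuse into one piece — 1 connected region. Overall, the cross-section is a single solid region. The nearest boundary edge runs (-0.50, 3.30)→(-0.50, 28.50); distance from the point to it = 1.50 mm. The point is not inside any of the regions above, so it lies outside the cross-section (1.50 mm from the nearest boundary).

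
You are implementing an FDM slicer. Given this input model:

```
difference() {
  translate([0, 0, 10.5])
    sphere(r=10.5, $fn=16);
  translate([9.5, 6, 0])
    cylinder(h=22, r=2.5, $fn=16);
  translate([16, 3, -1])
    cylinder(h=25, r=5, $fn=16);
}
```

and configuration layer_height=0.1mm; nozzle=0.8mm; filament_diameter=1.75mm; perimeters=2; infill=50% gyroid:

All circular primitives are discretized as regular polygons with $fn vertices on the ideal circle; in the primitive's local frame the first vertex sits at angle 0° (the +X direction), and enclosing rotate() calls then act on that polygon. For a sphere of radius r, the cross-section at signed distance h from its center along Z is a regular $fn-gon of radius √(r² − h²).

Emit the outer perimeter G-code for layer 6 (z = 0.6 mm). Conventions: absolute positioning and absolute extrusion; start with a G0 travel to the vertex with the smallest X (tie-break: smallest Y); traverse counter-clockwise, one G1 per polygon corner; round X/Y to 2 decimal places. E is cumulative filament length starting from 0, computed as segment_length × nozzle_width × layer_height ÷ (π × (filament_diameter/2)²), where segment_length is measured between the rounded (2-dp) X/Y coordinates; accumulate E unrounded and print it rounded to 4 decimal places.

G0 X-3.50 Y0.00 Z0.60
G1 X-3.23 Y-1.34 E0.0455
G1 X-2.47 Y-2.47 E0.0908
G1 X-1.34 Y-3.23 E0.1361
G1 X0.00 Y-3.50 E0.1815
G1 X1.34 Y-3.23 E0.2270
G1 X2.47 Y-2.47 E0.2723
G1 X3.23 Y-1.34 E0.3176
G1 X3.50 Y0.00 E0.3630
G1 X3.23 Y1.34 E0.4085
G1 X2.47 Y2.47 E0.4538
G1 X1.34 Y3.23 E0.4991
G1 X0.00 Y3.50 E0.5445
G1 X-1.34 Y3.23 E0.5900
G1 X-2.47 Y2.47 E0.6353
G1 X-3.23 Y1.34 E0.6806
G1 X-3.50 Y0.00 E0.7261

At z = 0.6 mm: the sphere: section is a regular 16-gon, circumradius = √(r²−h²) = √(10.5²−9.9²) = 3.499; the cylinder at (9.5, 6): section is a regular 16-gon, circumradius r=2.5; the cylinder at (16, 3): section is a regular 16-gon, circumradius r=5; After the difference (first − rest): starting from the r=10.5 sphere, the r=2.5 cylinder at (9.5, 6) misses the remaining region (no effect); the r=5 cylinder at (16, 3) misses the remaining region (no effect) — 1 connected region. The outline is a single polygon with 16 vertices. Extrusion per mm of travel: 0.8 × 0.1 / (π × 0.875²) = 0.033260. Accumulating E over each segment gives final E = 0.7261.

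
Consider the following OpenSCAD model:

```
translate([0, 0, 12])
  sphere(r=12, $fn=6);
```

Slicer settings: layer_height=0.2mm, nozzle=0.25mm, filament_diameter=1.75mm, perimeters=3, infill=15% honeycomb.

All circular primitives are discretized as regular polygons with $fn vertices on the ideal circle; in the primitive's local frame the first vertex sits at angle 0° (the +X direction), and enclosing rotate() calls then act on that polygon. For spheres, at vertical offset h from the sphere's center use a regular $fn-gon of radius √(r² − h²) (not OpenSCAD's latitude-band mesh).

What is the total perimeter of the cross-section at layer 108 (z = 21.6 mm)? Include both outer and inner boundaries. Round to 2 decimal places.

At z = 21.6 mm: the r=12 sphere slices to a regular 6-gon of circumradius 7.200 (√(r²−h²) with h=9.6 from center) (perimeter = 2·6·7.200·sin(180°/6) = 43.20 mm). Overall, the cross-section is a single solid region. Total boundary length (outer) = 43.20 mm.

43.20 mm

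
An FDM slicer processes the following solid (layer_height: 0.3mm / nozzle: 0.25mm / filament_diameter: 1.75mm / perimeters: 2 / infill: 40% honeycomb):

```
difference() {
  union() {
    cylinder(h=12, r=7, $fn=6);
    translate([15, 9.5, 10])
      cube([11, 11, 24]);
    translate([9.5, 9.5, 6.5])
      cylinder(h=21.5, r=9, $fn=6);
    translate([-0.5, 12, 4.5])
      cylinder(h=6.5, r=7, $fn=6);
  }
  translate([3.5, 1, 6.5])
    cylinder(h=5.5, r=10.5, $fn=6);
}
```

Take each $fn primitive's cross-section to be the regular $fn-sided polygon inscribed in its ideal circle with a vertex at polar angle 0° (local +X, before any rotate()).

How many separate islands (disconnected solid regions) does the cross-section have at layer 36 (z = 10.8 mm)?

2

At z = 10.8 mm: the cylinder: section is a regular 6-gon, circumradius r=7; the cube at (15, 9.5) is present — its section is the full 11×11 rectangle; the cylinder at (9.5, 9.5): section is a regular 6-gon, circumradius r=9; the r=7 cylinder at (-0.5, 12) contributes a regular 6-gon of circumradius 7; Combining (union): the regions partially overlap (shared area 45.07 mm²), so overlapping operands fuse into one piece — 1 connected region; the cylinder at (3.5, 1): section is a regular 6-gon, circumradius r=10.5; After the difference (first − rest): starting from that combined region, the r=10.5 cylinder at (3.5, 1) partially overlaps it — only the 208.44 mm² overlap (of its 286.44 mm²) is removed, clipping the outline — 2 connected regions. Overall, the cross-section has 2 separate islands. Island count = 2.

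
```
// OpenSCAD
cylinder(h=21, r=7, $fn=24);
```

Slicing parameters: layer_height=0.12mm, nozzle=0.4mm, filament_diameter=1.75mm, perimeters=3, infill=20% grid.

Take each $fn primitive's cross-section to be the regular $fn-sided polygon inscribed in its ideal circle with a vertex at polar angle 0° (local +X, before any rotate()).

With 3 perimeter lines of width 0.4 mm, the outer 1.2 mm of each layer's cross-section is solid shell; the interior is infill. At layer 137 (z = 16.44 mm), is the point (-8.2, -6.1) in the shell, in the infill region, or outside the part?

At z = 16.44 mm: the r=7 cylinder gives a regular 24-gon of circumradius 7 (constant along its height). Overall, the cross-section is a single solid region. The nearest boundary edge runs (-6.06, -3.50)→(-4.95, -4.95); distance from the point to it = 3.28 mm. The point is not inside any of the regions above, so it lies outside the cross-section (3.28 mm from the nearest boundary).

outside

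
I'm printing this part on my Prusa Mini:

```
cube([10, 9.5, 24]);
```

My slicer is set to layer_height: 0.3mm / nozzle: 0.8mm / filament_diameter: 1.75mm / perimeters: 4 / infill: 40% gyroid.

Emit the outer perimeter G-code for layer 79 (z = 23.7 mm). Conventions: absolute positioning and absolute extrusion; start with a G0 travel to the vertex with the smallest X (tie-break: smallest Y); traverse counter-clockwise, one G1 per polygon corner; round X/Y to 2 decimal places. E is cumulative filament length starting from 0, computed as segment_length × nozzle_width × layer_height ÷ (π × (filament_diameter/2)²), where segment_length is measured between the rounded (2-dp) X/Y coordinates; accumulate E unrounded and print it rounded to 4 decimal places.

At z = 23.7 mm: the 10×9.5 cube contributes its full rectangle. The outline is a single polygon with 4 vertices. Extrusion per mm of travel: 0.8 × 0.3 / (π × 0.875²) = 0.099780. Accumulating E over each segment gives final E = 3.8914.

G0 X0.00 Y0.00 Z23.70
G1 X10.00 Y0.00 E0.9978
G1 X10.00 Y9.50 E1.9457
G1 X0.00 Y9.50 E2.9435
G1 X0.00 Y0.00 E3.8914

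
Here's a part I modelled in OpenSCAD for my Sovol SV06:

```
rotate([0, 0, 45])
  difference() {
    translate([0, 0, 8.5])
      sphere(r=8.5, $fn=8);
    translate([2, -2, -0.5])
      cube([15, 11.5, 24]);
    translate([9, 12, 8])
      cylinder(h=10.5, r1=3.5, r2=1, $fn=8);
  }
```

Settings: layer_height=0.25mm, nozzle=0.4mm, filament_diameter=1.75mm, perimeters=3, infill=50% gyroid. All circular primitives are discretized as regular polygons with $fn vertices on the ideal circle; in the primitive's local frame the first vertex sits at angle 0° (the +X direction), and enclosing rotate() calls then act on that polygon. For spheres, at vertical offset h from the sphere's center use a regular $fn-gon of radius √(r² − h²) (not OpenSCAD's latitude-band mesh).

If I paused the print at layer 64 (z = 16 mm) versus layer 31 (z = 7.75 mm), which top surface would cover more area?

Layer 64 (z = 16): the r=8.5 sphere contributes a regular 8-gon of circumradius √(8.5²−7.5²) = 4.000 (area = (8/2)·4.000²·sin(360°/8) = 45.25 mm²); the cube at (2, -2) (footprint 15×11.5) is included at this height (area 172.50 mm²); the cone at (9, 12) (r1=3.5→r2=1) has section circumradius 1.595 here — a regular 8-gon (area = (8/2)·1.595²·sin(360°/8) = 7.20 mm²); Subtracting the remaining from the first: starting from the r=8.5 sphere (45.25 mm²), the 15×11.5 cube at (2, -2) partially overlaps it — only the 7.31 mm² overlap (of its 172.50 mm²) is removed, clipping the outline; the cone at (9, 12) misses the remaining region (no effect) — area = 37.94 mm²; (rotated 45° about Z; rotation is an isometry so areas/perimeters/island counts are preserved). So its area = 37.94 mm². Layer 31 (z = 7.75): the r=8.5 sphere slices to a regular 8-gon of circumradius 8.467 (√(r²−h²) with h=0.75 from center) (area = (8/2)·8.467²·sin(360°/8) = 202.76 mm²); the cube at (2, -2) is present — its section is the full 15×11.5 rectangle (area 172.50 mm²); the cone at (9, 12) is not intersected at this z (z outside [8, 18.5]); After the difference (first − rest): starting from the r=8.5 sphere (202.76 mm²), the 15×11.5 cube at (2, -2) partially overlaps it — only the 46.69 mm² overlap (of its 172.50 mm²) is removed, clipping the outline — area = 156.07 mm²; (whole slice rotated 45° about Z — lengths, areas and connectivity unchanged). So its area = 156.07 mm². Layer 31 is larger (156.07 vs 37.94 mm²).

layer 31 (z = 7.75 mm)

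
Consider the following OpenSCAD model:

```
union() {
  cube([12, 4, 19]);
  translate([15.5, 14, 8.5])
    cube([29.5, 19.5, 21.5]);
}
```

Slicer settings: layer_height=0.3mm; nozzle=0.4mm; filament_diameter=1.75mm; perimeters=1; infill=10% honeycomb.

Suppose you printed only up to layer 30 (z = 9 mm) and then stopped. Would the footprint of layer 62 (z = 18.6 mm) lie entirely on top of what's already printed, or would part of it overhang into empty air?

entirely on top

Compare the two slices. At z = 9: the cube is present — its section is the full 12×4 rectangle (area 48.00 mm²); the cube at (15.5, 14) (footprint 29.5×19.5) is included at this height (area 575.25 mm²); Combining (union): the 2 present regions are separate (no shared area or edge), so areas and boundary lengths simply add and each stays a separate island — area = 623.25 mm². At z = 18.6: the cube is present — its section is the full 12×4 rectangle (area 48.00 mm²); the 29.5×19.5 cube at (15.5, 14) contributes its full rectangle (area 575.25 mm²); Taking the union: the 2 present regions are separate (no shared area or edge), so areas and boundary lengths simply add and each stays a separate island — area = 623.25 mm². Checking containment: the cross-section at z = 18.6 is a subset of the cross-section at z = 9.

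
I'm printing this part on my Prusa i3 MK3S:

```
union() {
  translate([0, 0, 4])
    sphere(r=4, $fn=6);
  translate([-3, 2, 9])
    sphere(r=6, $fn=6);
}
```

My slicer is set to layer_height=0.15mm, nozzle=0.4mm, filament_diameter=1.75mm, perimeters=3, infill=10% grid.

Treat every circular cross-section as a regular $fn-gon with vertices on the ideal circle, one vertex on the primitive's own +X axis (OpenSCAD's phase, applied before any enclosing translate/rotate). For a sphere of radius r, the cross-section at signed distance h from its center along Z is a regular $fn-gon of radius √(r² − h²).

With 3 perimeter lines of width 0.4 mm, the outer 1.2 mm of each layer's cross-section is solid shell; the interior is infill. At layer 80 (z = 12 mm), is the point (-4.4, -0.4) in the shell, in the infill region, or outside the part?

At z = 12 mm: the sphere is not intersected at this z (|z−center|=8.000 > r=4); the r=6 sphere at (-3, 2) slices to a regular 6-gon of circumradius 5.196 (√(r²−h²) with h=3 from center); Taking the union: only the r=6 sphere at (-3, 2) is present, so the union is just that shape — 1 connected region. Overall, the cross-section is a single solid region. The nearest boundary edge runs (-8.20, 2.00)→(-5.60, -2.50); distance from the point to it = 2.09 mm. The point is inside the cross-section and 2.09 mm from the nearest boundary — more than the 1.2 mm shell width (3 × 0.4), so it's in the infill interior.

infill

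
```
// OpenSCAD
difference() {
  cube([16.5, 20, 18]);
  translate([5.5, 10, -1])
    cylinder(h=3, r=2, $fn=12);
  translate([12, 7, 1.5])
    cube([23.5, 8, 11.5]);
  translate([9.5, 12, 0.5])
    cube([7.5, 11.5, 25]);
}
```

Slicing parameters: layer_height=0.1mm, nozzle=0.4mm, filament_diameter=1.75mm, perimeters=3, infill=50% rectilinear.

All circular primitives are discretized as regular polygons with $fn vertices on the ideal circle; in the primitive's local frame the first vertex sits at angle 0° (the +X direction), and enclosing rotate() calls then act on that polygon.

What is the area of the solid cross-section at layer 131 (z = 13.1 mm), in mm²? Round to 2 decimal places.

274.00 mm²

At z = 13.1 mm: the cube (footprint 16.5×20) is included at this height (area 330.00 mm²); the cylinder at (5.5, 10) is not intersected at this z (z outside [-1, 2]); the cube at (12, 7) does not reach this height (z outside [1.5, 13]); the 7.5×11.5 cube at (9.5, 12) contributes its full rectangle (area 86.25 mm²); Taking the first minus the rest: starting from the 16.5×20 cube (330.00 mm²), the 7.5×11.5 cube at (9.5, 12) partially overlaps it — only the 56.00 mm² overlap (of its 86.25 mm²) is removed, clipping the outline — area = 274.00 mm². Overall, the cross-section is a single solid region. Net area = 274.00 mm².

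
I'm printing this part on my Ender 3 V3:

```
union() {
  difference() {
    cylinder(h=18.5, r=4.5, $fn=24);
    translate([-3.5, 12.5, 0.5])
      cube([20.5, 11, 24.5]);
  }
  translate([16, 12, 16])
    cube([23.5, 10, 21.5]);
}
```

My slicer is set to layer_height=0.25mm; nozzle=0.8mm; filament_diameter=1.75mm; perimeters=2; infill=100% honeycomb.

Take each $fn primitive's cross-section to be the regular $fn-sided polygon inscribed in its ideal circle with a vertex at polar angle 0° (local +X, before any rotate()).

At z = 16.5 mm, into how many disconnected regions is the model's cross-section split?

2

At z = 16.5 mm: the r=4.5 cylinder gives a regular 24-gon of circumradius 4.5 (constant along its height); the cube at (-3.5, 12.5) (footprint 20.5×11) is included at this height; After the difference (first − rest): starting from the r=4.5 cylinder, the 20.5×11 cube at (-3.5, 12.5) misses the remaining region (no effect) — 1 connected region; the cube at (16, 12) (footprint 23.5×10) is included at this height; Taking the union: the 2 present regions are separate (no shared area or edge), so areas and boundary lengths simply add and each stays a separate island — 2 connected regions. The result has 2 disconnected regions.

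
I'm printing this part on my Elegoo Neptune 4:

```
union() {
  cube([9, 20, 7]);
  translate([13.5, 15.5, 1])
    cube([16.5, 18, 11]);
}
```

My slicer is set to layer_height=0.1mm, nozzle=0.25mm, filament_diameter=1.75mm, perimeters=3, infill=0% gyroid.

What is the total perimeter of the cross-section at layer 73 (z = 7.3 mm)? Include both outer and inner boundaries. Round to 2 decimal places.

At z = 7.3 mm: the cube does not reach this height (z outside [0, 7]); the 16.5×18 cube at (13.5, 15.5) contributes its full rectangle (perimeter 69.00 mm); Combining (union): only the 16.5×18 cube at (13.5, 15.5) is present, so the union is just that shape — boundary = 69.00 mm. Overall, the cross-section is a single solid region. Total boundary length (outer) = 69.00 mm.

69.00 mm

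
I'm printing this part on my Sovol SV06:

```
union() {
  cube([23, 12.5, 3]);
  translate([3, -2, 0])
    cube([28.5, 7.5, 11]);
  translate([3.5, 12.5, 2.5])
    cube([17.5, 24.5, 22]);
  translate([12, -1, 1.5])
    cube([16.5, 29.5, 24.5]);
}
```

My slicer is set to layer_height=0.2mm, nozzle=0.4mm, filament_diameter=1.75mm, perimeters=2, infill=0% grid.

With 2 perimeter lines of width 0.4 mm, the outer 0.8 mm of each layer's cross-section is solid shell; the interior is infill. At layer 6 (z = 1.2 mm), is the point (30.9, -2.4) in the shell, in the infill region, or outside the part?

outside

At z = 1.2 mm: the cube is present — its section is the full 23×12.5 rectangle; the cube at (3, -2) (footprint 28.5×7.5) is included at this height; the cube at (3.5, 12.5) is absent (z outside [2.5, 24.5]); the cube at (12, -1) is absent (z outside [1.5, 26]); Taking the union: the regions partially overlap (shared area 110.00 mm²), so overlapping operands fuse into one piece — 1 connected region. Overall, the cross-section is a single solid region. The nearest boundary edge runs (31.50, -2.00)→(3.00, -2.00); distance from the point to it = 0.40 mm. The point is not inside any of the regions above, so it lies outside the cross-section (0.40 mm from the nearest boundary).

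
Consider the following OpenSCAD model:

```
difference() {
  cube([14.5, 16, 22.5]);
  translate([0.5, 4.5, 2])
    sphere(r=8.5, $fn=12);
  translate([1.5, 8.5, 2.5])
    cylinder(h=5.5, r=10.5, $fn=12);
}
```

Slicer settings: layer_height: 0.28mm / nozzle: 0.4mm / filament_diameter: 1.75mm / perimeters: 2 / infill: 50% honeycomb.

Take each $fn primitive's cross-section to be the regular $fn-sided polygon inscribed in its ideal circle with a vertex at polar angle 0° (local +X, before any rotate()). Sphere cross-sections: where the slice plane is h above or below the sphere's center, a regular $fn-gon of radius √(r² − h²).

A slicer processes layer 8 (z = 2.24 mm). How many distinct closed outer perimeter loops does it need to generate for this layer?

At z = 2.24 mm: the 14.5×16 cube contributes its full rectangle; the r=8.5 sphere at (0.5, 4.5) contributes a regular 12-gon of circumradius √(8.5²−0.24²) = 8.497; the cylinder at (1.5, 8.5) does not reach this height (z outside [2.5, 8]); Taking the first minus the rest: starting from the 14.5×16 cube, the r=8.5 sphere at (0.5, 4.5) partially overlaps it — only the 96.11 mm² overlap (of its 216.58 mm²) is removed, clipping the outline — 1 connected region. The result has 1 disconnected region.

1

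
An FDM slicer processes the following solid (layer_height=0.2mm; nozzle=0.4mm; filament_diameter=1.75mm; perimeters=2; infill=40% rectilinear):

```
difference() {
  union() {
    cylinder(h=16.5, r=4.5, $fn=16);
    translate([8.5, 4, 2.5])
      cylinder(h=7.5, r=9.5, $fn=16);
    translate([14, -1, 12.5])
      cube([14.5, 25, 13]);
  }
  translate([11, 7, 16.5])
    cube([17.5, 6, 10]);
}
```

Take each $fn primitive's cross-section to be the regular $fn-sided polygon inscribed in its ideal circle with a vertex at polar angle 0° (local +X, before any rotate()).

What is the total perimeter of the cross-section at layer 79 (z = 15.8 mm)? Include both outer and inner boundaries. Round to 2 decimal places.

At z = 15.8 mm: the r=4.5 cylinder gives a regular 16-gon of circumradius 4.5 (constant along its height) (perimeter = 2·16·4.500·sin(180°/16) = 28.09 mm); the cylinder at (8.5, 4) is absent (z outside [2.5, 10]); the cube at (14, -1) (footprint 14.5×25) is included at this height (perimeter 79.00 mm); Merging all regions: the 2 present regions are separate (no shared area or edge), so areas and boundary lengths simply add and each stays a separate island — boundary = 107.09 mm; the cube at (11, 7) is not intersected at this z (z outside [16.5, 26.5]); Taking the first minus the rest: none of the subtracted shapes is present at this height, so that combined region is unchanged — boundary = 107.09 mm. Overall, the cross-section has 2 separate islands. Total boundary length (outer) = 107.09 mm.

107.09 mm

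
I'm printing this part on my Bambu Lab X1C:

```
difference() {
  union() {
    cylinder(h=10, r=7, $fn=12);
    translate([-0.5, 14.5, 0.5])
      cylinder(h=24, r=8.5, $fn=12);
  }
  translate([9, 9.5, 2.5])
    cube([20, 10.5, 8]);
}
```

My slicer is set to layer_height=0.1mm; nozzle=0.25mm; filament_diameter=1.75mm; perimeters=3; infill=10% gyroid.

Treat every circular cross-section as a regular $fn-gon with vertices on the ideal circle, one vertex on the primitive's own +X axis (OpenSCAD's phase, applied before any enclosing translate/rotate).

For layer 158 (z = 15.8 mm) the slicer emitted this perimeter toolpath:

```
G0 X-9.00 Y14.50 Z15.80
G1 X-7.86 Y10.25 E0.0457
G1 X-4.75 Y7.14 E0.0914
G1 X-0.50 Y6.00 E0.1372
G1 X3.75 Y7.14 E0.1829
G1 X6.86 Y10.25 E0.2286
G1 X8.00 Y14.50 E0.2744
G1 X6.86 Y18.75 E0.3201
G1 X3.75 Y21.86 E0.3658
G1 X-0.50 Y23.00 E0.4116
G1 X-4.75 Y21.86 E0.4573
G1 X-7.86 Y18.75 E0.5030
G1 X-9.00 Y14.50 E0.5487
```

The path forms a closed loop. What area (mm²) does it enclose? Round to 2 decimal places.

Apply the shoelace formula to the sequence of (X, Y) vertices; enclosed area = 216.71 mm².

216.71 mm²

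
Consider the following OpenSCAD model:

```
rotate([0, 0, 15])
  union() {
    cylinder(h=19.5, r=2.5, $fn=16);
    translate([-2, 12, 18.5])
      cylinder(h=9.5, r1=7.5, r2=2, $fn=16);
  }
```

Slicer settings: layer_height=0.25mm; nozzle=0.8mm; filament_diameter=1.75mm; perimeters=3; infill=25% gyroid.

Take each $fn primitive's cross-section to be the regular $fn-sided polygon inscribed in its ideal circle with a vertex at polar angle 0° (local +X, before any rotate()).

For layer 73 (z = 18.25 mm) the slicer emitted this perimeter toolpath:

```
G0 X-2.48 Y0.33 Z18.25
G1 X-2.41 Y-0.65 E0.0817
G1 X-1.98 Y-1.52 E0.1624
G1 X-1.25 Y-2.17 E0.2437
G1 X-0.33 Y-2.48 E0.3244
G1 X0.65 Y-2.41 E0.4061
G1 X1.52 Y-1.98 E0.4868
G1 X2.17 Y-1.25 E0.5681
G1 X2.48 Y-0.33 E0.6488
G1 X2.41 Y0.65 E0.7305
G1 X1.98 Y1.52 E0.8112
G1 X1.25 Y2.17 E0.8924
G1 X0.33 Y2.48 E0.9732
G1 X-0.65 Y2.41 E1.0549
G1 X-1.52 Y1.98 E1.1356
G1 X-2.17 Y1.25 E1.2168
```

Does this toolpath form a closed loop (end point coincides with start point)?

no

Start point (G0): (-2.48, 0.33). End point (last G1): the path does not return to the start — open.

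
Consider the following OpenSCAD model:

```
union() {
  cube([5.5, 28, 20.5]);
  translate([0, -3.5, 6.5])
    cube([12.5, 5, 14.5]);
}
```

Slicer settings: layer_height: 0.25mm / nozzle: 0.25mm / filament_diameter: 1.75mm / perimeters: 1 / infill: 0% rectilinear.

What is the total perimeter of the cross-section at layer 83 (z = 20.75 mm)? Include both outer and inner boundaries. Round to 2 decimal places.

At z = 20.75 mm: the cube is not intersected at this z (z outside [0, 20.5]); the cube at (0, -3.5) is present — its section is the full 12.5×5 rectangle (perimeter 35.00 mm); Taking the union: only the 12.5×5 cube at (0, -3.5) is present, so the union is just that shape — boundary = 35.00 mm. Overall, the cross-section is a single solid region. Total boundary length (outer) = 35.00 mm.

35.00 mm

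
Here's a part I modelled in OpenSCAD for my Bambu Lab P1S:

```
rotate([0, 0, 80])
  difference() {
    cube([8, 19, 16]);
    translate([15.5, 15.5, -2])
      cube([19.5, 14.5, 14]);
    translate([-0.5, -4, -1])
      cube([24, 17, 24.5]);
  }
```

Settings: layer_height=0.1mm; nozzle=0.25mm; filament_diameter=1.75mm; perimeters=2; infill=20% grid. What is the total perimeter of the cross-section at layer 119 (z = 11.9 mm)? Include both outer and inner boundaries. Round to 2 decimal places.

28.00 mm

At z = 11.9 mm: the 8×19 cube contributes its full rectangle (perimeter 54.00 mm); the 19.5×14.5 cube at (15.5, 15.5) contributes its full rectangle (perimeter 68.00 mm); the 24×17 cube at (-0.5, -4) contributes its full rectangle (perimeter 82.00 mm); After the difference (first − rest): starting from the 8×19 cube, the 19.5×14.5 cube at (15.5, 15.5) misses the remaining region (no effect); the 24×17 cube at (-0.5, -4) partially overlaps it — only the 104.00 mm² overlap (of its 408.00 mm²) is removed, clipping the outline — boundary = 28.00 mm; (rotated 80° about Z; rotation is an isometry so areas/perimeters/island counts are preserved). Overall, the cross-section is a single solid region. Total boundary length (outer) = 28.00 mm.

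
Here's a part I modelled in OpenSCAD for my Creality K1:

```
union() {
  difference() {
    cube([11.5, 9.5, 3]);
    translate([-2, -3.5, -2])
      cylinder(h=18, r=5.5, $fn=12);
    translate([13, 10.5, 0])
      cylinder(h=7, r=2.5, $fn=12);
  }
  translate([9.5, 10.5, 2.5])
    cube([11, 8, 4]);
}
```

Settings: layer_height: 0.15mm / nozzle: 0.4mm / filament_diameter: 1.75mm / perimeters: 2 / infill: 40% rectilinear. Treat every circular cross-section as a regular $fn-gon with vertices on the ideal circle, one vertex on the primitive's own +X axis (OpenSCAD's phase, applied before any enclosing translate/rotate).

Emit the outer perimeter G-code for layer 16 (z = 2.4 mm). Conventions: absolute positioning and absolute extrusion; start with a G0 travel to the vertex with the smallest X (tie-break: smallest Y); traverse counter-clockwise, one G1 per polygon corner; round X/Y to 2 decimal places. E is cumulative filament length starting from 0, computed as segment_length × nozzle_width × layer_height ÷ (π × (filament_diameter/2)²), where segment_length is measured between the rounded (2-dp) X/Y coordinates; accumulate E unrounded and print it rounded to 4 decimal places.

G0 X0.00 Y1.46 Z2.40
G1 X0.75 Y1.26 E0.0194
G1 X2.01 Y0.00 E0.0638
G1 X11.50 Y0.00 E0.3005
G1 X11.50 Y8.58 E0.5146
G1 X10.83 Y9.25 E0.5382
G1 X10.77 Y9.50 E0.5446
G1 X0.00 Y9.50 E0.8133
G1 X0.00 Y1.46 E1.0138

At z = 2.4 mm: the 11.5×9.5 cube contributes its full rectangle; the r=5.5 cylinder at (-2, -3.5) contributes a regular 12-gon of circumradius 5.5; the r=2.5 cylinder at (13, 10.5) contributes a regular 12-gon of circumradius 2.5; Taking the first minus the rest: starting from the 11.5×9.5 cube, the r=5.5 cylinder at (-2, -3.5) partially overlaps it — only the 1.82 mm² overlap (of its 90.75 mm²) is removed, clipping the outline; the r=2.5 cylinder at (13, 10.5) partially overlaps it — only the 0.40 mm² overlap (of its 18.75 mm²) is removed, clipping the outline — 1 connected region; the cube at (9.5, 10.5) does not reach this height (z outside [2.5, 6.5]); Merging all regions: only that combined region is present, so the union is just that shape — 1 connected region. The outline is a single polygon with 8 vertices. Extrusion per mm of travel: 0.4 × 0.15 / (π × 0.875²) = 0.024945. Accumulating E over each segment gives final E = 1.0138.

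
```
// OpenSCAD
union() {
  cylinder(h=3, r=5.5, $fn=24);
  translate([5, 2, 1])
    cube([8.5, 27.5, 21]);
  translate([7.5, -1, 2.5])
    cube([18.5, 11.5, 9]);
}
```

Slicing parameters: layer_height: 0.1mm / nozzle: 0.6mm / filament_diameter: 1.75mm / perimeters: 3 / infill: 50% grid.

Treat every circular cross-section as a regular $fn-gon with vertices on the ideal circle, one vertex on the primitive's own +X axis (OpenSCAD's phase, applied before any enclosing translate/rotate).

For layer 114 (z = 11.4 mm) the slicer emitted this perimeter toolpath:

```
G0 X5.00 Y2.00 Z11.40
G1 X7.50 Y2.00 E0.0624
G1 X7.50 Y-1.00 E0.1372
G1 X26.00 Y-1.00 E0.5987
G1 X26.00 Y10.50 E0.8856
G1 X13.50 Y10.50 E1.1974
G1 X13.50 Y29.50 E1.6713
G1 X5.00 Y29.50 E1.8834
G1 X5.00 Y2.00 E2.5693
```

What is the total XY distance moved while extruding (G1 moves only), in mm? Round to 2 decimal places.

Sum the Euclidean lengths of each G1 segment: total = 103.00 mm.

103.00 mm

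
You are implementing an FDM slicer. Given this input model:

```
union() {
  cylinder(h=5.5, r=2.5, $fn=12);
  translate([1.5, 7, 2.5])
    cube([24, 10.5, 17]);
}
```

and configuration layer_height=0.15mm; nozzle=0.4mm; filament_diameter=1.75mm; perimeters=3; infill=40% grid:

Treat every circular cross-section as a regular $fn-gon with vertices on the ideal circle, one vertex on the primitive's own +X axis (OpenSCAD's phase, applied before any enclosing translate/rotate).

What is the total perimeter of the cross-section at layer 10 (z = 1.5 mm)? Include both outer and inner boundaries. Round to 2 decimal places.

15.53 mm

At z = 1.5 mm: the r=2.5 cylinder gives a regular 12-gon of circumradius 2.5 (constant along its height) (perimeter = 2·12·2.500·sin(180°/12) = 15.53 mm); the cube at (1.5, 7) is not intersected at this z (z outside [2.5, 19.5]); Taking the union: only the r=2.5 cylinder is present, so the union is just that shape — boundary = 15.53 mm. Overall, the cross-section is a single solid region. Total boundary length (outer) = 15.53 mm.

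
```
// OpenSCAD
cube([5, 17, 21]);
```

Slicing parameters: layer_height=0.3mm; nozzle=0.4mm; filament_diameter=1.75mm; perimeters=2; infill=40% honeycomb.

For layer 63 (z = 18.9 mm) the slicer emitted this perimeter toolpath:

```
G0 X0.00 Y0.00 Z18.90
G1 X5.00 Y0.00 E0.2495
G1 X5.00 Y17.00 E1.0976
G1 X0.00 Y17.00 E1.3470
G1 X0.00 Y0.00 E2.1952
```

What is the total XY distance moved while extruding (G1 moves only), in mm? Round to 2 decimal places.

44.00 mm

Sum the Euclidean lengths of each G1 segment: total = 44.00 mm.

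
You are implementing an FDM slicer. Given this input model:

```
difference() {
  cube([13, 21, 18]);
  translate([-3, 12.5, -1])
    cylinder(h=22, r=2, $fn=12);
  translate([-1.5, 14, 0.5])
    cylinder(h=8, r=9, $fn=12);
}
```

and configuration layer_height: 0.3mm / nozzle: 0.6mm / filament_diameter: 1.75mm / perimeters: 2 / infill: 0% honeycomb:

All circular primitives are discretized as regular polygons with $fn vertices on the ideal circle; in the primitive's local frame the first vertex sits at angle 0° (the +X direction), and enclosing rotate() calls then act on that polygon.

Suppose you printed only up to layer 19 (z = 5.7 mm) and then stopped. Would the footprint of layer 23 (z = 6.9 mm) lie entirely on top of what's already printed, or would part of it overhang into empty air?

entirely on top

Compare the two slices. At z = 5.7: the cube is present — its section is the full 13×21 rectangle (area 273.00 mm²); the r=2 cylinder at (-3, 12.5) contributes a regular 12-gon of circumradius 2 (area = (12/2)·2.000²·sin(360°/12) = 12.00 mm²); the cylinder at (-1.5, 14): section is a regular 12-gon, circumradius r=9 (area = (12/2)·9.000²·sin(360°/12) = 243.00 mm²); Subtracting the remaining from the first: starting from the 13×21 cube (273.00 mm²), the r=2 cylinder at (-3, 12.5) misses the remaining region (no effect); the r=9 cylinder at (-1.5, 14) partially overlaps it — only the 91.20 mm² overlap (of its 243.00 mm²) is removed, clipping the outline — area = 181.80 mm². At z = 6.9: the cube is present — its section is the full 13×21 rectangle (area 273.00 mm²); the cylinder at (-3, 12.5): section is a regular 12-gon, circumradius r=2 (area = (12/2)·2.000²·sin(360°/12) = 12.00 mm²); the r=9 cylinder at (-1.5, 14) gives a regular 12-gon of circumradius 9 (constant along its height) (area = (12/2)·9.000²·sin(360°/12) = 243.00 mm²); Subtracting the remaining from the first: starting from the 13×21 cube (273.00 mm²), the r=2 cylinder at (-3, 12.5) misses the remaining region (no effect); the r=9 cylinder at (-1.5, 14) partially overlaps it — only the 91.20 mm² overlap (of its 243.00 mm²) is removed, clipping the outline — area = 181.80 mm². Checking containment: the cross-section at z = 6.9 is a subset of the cross-section at z = 5.7.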